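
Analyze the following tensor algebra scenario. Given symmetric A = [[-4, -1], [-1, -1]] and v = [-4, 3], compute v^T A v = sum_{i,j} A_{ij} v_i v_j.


First compute Av:
(Av)_1 = -4*-4 + -1*3 = 13
(Av)_2 = -1*-4 + -1*3 = 1
Av = [13, 1]
Then v^T (Av) = -4*13 + 3*1
= -52 + 3 = -49

-49


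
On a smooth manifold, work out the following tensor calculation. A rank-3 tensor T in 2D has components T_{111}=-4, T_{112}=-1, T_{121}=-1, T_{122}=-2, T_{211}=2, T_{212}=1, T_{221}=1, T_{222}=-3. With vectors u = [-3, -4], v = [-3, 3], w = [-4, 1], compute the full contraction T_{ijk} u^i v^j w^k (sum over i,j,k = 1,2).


S = sum over i,j,k of T_{ijk} u_i v_j w_k. Expanding all 8 terms:
T_{111}*u_1*v_1*w_1 = -4*-3*-3*-4 = 144  (running total: 144)
T_{112}*u_1*v_1*w_2 = -1*-3*-3*1 = -9  (running total: 135)
T_{121}*u_1*v_2*w_1 = -1*-3*3*-4 = -36  (running total: 99)
T_{122}*u_1*v_2*w_2 = -2*-3*3*1 = 18  (running total: 117)
T_{211}*u_2*v_1*w_1 = 2*-4*-3*-4 = -96  (running total: 21)
T_{212}*u_2*v_1*w_2 = 1*-4*-3*1 = 12  (running total: 33)
T_{221}*u_2*v_2*w_1 = 1*-4*3*-4 = 48  (running total: 81)
T_{222}*u_2*v_2*w_2 = -3*-4*3*1 = 36  (running total: 117)
S = 117

117


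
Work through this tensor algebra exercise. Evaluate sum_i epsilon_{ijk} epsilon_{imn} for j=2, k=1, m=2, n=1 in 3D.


Using the identity: epsilon_{ijk} epsilon_{imn} = delta_{jm} delta_{kn} - delta_{jn} delta_{km}.
delta_{22} = 1
delta_{11} = 1
delta_{21} = 0
delta_{12} = 0
Result = 1 * 1 - 0 * 0 = 1 - 0 = 1

1


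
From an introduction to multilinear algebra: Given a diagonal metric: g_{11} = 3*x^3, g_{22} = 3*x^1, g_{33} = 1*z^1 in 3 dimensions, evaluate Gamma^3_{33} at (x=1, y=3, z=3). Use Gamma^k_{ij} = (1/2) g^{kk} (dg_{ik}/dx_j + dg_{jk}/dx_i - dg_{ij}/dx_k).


For a diagonal metric, Gamma^k_{ij} = (1/2) g^{kk} (dg_{ik}/dx_j + dg_{jk}/dx_i - dg_{ij}/dx_k).
The metric is diagonal, so g_{ab} = 0 for a != b.
At the given point: g_{11} = 3, g_{22} = 3, g_{33} = 3
g^{33} = 1/3
dg_{33}/dx_3 = dg_{33}/dx_3 = 1
dg_{33}/dx_3 = dg_{33}/dx_3 = 1
dg_{33}/dx_3 = dg_{33}/dx_3 = 1
Numerator = 1 + 1 - 1 = 1
Gamma^3_{33} = 1 / (2 * 3) = 1/6

1/6


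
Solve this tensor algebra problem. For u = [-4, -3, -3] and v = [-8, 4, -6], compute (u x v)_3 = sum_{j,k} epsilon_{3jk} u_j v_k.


(u x v)_3 = sum_{j,k} epsilon_{3jk} u_j v_k. Only permutations of (1,2,3) contribute; the two non-zero terms are:
eps_{312} u_1 v_2 = 1 * -4 * 4 = -16
eps_{321} u_2 v_1 = -1 * -3 * -8 = -24
(u x v)_3 = -40

-40


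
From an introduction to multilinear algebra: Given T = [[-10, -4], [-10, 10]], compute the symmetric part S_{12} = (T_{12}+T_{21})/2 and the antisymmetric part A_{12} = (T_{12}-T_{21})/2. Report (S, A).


T_{12} = -4
T_{21} = -10
S_{12} = (-4 + -10)/2 = -14/2 = -7
A_{12} = (-4 - -10)/2 = 6/2 = 3
Check: S + A = -7 + 3 = -4 = T_{12}.

(-7, 3)


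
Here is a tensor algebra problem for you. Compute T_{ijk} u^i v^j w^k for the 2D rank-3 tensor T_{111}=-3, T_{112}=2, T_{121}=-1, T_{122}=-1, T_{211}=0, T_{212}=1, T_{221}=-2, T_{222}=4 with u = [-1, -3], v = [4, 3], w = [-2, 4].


S = sum over i,j,k of T_{ijk} u_i v_j w_k. Expanding all 8 terms:
T_{111}*u_1*v_1*w_1 = -3*-1*4*-2 = -24  (running total: -24)
T_{112}*u_1*v_1*w_2 = 2*-1*4*4 = -32  (running total: -56)
T_{121}*u_1*v_2*w_1 = -1*-1*3*-2 = -6  (running total: -62)
T_{122}*u_1*v_2*w_2 = -1*-1*3*4 = 12  (running total: -50)
T_{211}*u_2*v_1*w_1 = 0*-3*4*-2 = 0  (running total: -50)
T_{212}*u_2*v_1*w_2 = 1*-3*4*4 = -48  (running total: -98)
T_{221}*u_2*v_2*w_1 = -2*-3*3*-2 = -36  (running total: -134)
T_{222}*u_2*v_2*w_2 = 4*-3*3*4 = -144  (running total: -278)
S = -278

-278


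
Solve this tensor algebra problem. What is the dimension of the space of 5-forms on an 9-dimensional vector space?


The dimension of the space of p-forms on an n-dimensional space is C(n, p).
n = 9, p = 5
C(9, 5) = 9! / (5! * 4!) = 126

126


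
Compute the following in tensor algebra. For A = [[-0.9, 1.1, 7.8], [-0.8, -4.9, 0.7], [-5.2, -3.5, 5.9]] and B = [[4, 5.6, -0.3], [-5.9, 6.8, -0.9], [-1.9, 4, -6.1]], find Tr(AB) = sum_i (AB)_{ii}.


Tr(AB) = sum_i (AB)_{ii} where (AB)_{ii} = sum_k A_{ik} B_{ki}.
(AB)_{11} = -0.9*4 + 1.1*-5.9 + 7.8*-1.9 = -24.91
(AB)_{22} = -0.8*5.6 + -4.9*6.8 + 0.7*4 = -35
(AB)_{33} = -5.2*-0.3 + -3.5*-0.9 + 5.9*-6.1 = -31.28
Tr(AB) = -24.91 + -35 + -31.28 = -91.19

-91.19


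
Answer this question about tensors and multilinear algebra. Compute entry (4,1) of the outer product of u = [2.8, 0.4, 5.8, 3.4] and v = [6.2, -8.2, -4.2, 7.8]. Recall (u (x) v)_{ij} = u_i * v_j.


The outer product entry T_{ij} = u_i * v_j.
We need i=4, j=1.
u_4 = 3.4, v_1 = 6.2
T_{4,1} = 3.4 * 6.2 = 21.08

21.08


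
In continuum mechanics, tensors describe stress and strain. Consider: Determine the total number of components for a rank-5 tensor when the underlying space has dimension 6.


The number of components of a rank-r tensor in d dimensions is d^r.
Here d = 6 and r = 5.
6^5 = 7776

7776


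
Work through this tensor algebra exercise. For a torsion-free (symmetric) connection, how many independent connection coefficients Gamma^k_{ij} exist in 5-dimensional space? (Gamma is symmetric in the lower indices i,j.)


Christoffel symbols Gamma^k_{ij} are symmetric in i,j, so there are d * d(d+1)/2 independent symbols.
d = 5
d(d+1)/2 = 5 * 6 / 2 = 15
Total = 5 * 15 = 75

75


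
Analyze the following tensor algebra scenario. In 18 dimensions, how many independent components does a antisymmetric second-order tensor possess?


A antisymmetric rank-2 tensor in d dimensions has d(d-1)/2 independent components.
d = 18
d(d-1)/2 = 18 * 17 / 2 = 306 / 2 = 153

153


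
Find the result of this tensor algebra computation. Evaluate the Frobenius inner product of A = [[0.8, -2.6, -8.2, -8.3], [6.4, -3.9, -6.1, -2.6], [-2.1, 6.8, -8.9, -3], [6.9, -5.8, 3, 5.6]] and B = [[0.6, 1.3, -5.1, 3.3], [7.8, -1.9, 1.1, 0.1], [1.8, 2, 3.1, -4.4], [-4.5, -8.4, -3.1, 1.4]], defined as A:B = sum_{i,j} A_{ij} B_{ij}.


A:B = sum over all i,j of A_{ij} * B_{ij}.
Row 1: 0.8*0.6=0.48, -2.6*1.3=-3.38, -8.2*-5.1=41.82, -8.3*3.3=-27.39 => row sum = 11.53
Row 2: 6.4*7.8=49.92, -3.9*-1.9=7.41, -6.1*1.1=-6.71, -2.6*0.1=-0.26 => row sum = 50.36
Row 3: -2.1*1.8=-3.78, 6.8*2=13.6, -8.9*3.1=-27.59, -3*-4.4=13.2 => row sum = -4.57
Row 4: 6.9*-4.5=-31.05, -5.8*-8.4=48.72, 3*-3.1=-9.3, 5.6*1.4=7.84 => row sum = 16.21
Total = 11.53 + 50.36 + -4.57 + 16.21 = 73.53

73.53


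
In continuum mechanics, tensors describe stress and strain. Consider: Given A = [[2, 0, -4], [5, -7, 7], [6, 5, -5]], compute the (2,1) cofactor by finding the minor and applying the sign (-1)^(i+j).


To find cofactor C_{21}, delete row 2 and column 1.
The resulting 2x2 submatrix is: [[0, -4], [5, -5]]
Minor M_{21} = 0*-5 - -4*5
  = 0 - -20 = 20
Sign = (-1)^(2+1) = (-1)^3 = -1
Cofactor C_{21} = -1 * 20 = -20

-20


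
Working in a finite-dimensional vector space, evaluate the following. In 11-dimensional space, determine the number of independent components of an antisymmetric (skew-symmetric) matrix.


An antisymmetric rank-2 tensor satisfies A_{ij} = -A_{ji}, so diagonal entries are zero.
The independent components are the upper-triangular entries: C(n, 2) = n(n-1)/2.
n = 11
C(11, 2) = 11 * 10 / 2 = 110 / 2 = 55

55


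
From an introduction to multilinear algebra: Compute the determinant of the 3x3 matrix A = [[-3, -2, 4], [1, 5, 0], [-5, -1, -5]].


Expanding along the first row, det(A) = a11*M_11 - a12*M_12 + a13*M_13, where M_1j is the (1,j) minor.
Minor M_11 = 5*-5 - 0*-1 = -25
Minor M_12 = 1*-5 - 0*-5 = -5
Minor M_13 = 1*-1 - 5*-5 = 24
det = -3*(-25) - -2*(-5) + 4*(24)
    = 75 - 10 + 96
    = 161

161


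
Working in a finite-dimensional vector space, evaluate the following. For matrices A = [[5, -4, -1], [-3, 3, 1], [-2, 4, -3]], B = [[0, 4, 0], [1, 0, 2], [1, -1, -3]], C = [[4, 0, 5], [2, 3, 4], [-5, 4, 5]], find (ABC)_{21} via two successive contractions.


(ABC)_{21} = sum_m (AB)_{2m} C_{m1}. First compute row 2 of AB.
(AB)_{21} = -3*0 + 3*1 + 1*1 = 4
(AB)_{22} = -3*4 + 3*0 + 1*-1 = -13
(AB)_{23} = -3*0 + 3*2 + 1*-3 = 3
Now contract with column 1 of C:
(AB)_{21} * C_{11} = 4 * 4 = 16
(AB)_{22} * C_{21} = -13 * 2 = -26
(AB)_{23} * C_{31} = 3 * -5 = -15
(ABC)_{21} = 16 + -26 + -15 = -25

-25


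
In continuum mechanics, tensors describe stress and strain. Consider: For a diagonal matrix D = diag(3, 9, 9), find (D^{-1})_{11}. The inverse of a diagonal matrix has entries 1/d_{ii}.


For a diagonal matrix, the inverse has entries (D^{-1})_{ii} = 1/d_{ii}.
The diagonal entries are: d_{11} = 3, d_{22} = 9, d_{33} = 9
We need (D^{-1})_{11} = 1/d_{11} = 1/3 = 1/3

1/3


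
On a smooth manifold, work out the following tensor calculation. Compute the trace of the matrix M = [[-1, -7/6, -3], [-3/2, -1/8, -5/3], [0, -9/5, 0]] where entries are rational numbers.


The trace is the sum of diagonal entries.
Diagonal: M[1,1] = -1, M[2,2] = -1/8, M[3,3] = 0
Tr(M) = -1 + -1/8 + 0
Computing step by step:
After adding M[1,1]: -1
After adding M[2,2]: -9/8
After adding M[3,3]: -9/8
Tr(M) = -9/8

-9/8


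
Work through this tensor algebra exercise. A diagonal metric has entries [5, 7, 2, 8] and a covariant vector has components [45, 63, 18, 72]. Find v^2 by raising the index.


To raise an index with a diagonal metric: v^i = v_i / g_{ii}.
For index 2: v_2 = 63, g_{22} = 7
v^2 = 63 / 7 = 9

9


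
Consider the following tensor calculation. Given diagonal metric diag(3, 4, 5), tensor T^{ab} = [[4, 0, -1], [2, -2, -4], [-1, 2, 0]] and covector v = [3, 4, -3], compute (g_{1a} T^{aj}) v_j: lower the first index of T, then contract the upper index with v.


Step 1: lower the first index. For a diagonal metric, g_{ia} T^{aj} = g_{ii} T^{ij} (no sum on i).
g_{11} = 3
S_1{}^1 = 3 * T^{11} = 3 * 4 = 12
S_1{}^2 = 3 * T^{12} = 3 * 0 = 0
S_1{}^3 = 3 * T^{13} = 3 * -1 = -3
Step 2: contract S_1{}^j with v_j.
S_1{}^1 * v_1 = 12 * 3 = 36
S_1{}^2 * v_2 = 0 * 4 = 0
S_1{}^3 * v_3 = -3 * -3 = 9
Result = 36 + 0 + 9 = 45

45


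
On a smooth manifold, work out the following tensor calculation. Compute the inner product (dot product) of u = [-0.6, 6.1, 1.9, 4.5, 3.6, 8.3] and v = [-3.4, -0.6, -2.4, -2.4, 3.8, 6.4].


The inner product u . v = sum of u_i * v_i.
Term-by-term: -0.6 * -3.4, 6.1 * -0.6, 1.9 * -2.4, 4.5 * -2.4, 3.6 * 3.8, 8.3 * 6.4
Products: 2.04, -3.66, -4.56, -10.8, 13.68, 53.12
Sum = 2.04 + -3.66 + -4.56 + -10.8 + 13.68 + 53.12 = 49.82

49.82


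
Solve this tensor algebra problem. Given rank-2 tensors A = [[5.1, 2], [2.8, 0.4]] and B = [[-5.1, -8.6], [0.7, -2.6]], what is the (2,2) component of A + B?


Tensor addition is component-wise: (A + B)_{ij} = A_{ij} + B_{ij}.
A_{22} = 0.4
B_{22} = -2.6
(A + B)_{22} = 0.4 + -2.6 = -2.2

-2.2


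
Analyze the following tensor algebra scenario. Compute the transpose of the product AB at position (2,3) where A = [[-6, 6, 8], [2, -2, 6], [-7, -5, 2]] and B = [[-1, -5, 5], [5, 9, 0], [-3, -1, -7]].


(AB)^T_{ij} = (AB)_{ji} = sum_k A_{jk} B_{ki}.
For i=2, j=3 we need (AB)_{32}:
A_{31} * B_{12} = -7 * -5 = 35
A_{32} * B_{22} = -5 * 9 = -45
A_{33} * B_{32} = 2 * -1 = -2
Sum = 35 + -45 + -2 = -12

-12


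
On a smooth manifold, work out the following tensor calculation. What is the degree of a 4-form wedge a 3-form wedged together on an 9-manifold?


The degree of a wedge product is the sum of the degrees of the individual forms.
Degrees: 4, 3
Total degree = 4 + 3 = 7

7


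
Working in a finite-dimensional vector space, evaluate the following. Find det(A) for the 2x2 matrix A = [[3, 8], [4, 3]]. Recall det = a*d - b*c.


For a 2x2 matrix [[a, b], [c, d]], det = a*d - b*c.
a = 3, b = 8, c = 4, d = 3
a*d = 3 * 3 = 9
b*c = 8 * 4 = 32
det = 9 - 32 = -23

-23


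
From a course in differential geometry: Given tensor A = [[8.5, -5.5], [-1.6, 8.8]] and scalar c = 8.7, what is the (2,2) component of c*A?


Scalar multiplication: (cA)_{ij} = c * A_{ij}.
c = 8.7
A_{22} = 8.8
(cA)_{22} = 8.7 * 8.8 = 76.56

76.56


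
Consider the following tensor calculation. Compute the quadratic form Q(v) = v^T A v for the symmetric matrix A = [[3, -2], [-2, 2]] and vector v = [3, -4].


First compute Av:
(Av)_1 = 3*3 + -2*-4 = 17
(Av)_2 = -2*3 + 2*-4 = -14
Av = [17, -14]
Then v^T (Av) = 3*17 + -4*-14
= 51 + 56 = 107

107


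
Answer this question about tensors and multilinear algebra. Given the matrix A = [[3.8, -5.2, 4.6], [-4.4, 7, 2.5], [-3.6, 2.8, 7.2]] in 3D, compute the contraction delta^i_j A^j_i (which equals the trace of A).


The contraction (trace) of a rank-2 tensor is the sum of its diagonal elements.
Diagonal entries: A[1,1] = 3.8, A[2,2] = 7, A[3,3] = 7.2
Tr(A) = 3.8 + 7 + 7.2 = 18

18


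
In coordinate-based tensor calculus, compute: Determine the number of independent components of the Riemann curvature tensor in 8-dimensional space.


The Riemann tensor in d dimensions has d^2(d^2 - 1)/12 independent components.
d = 8, so d^2 = 64
d^2 - 1 = 63
d^2(d^2 - 1) = 64 * 63 = 4032
Divide by 12: 4032 / 12 = 336

336


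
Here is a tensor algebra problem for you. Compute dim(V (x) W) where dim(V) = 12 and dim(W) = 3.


The dimension of a tensor product is the product of dimensions.
dim(V) = 12, dim(W) = 3
dim(V (x) W) = 12 * 3 = 36

36


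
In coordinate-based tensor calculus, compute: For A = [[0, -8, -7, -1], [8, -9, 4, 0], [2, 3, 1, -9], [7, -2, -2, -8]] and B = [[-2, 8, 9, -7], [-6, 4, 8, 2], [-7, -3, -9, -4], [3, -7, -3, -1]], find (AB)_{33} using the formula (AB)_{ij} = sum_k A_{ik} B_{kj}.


(AB)_{ij} = sum_k A_{ik} B_{kj}.
For i=3, j=3:
A_{31} * B_{13} = 2 * 9 = 18
A_{32} * B_{23} = 3 * 8 = 24
A_{33} * B_{33} = 1 * -9 = -9
A_{34} * B_{43} = -9 * -3 = 27
Sum = 18 + 24 + -9 + 27 = 60

60


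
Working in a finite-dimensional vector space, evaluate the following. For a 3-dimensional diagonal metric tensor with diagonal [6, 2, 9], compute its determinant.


For a diagonal metric, the determinant is the product of diagonal entries.
Diagonal entries: 6, 2, 9
det(g) = 6 * 2 * 9 = 108

108


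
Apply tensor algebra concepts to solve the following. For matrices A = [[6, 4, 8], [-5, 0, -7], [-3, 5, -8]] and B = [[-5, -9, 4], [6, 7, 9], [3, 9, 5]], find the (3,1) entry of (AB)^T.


(AB)^T_{ij} = (AB)_{ji} = sum_k A_{jk} B_{ki}.
For i=3, j=1 we need (AB)_{13}:
A_{11} * B_{13} = 6 * 4 = 24
A_{12} * B_{23} = 4 * 9 = 36
A_{13} * B_{33} = 8 * 5 = 40
Sum = 24 + 36 + 40 = 100

100


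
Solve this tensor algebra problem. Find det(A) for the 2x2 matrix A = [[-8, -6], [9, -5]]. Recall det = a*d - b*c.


For a 2x2 matrix [[a, b], [c, d]], det = a*d - b*c.
a = -8, b = -6, c = 9, d = -5
a*d = -8 * -5 = 40
b*c = -6 * 9 = -54
det = 40 - -54 = 94

94


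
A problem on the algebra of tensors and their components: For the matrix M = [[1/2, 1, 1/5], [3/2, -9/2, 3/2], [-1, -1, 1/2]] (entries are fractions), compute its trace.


The trace is the sum of diagonal entries.
Diagonal: M[1,1] = 1/2, M[2,2] = -9/2, M[3,3] = 1/2
Tr(M) = 1/2 + -9/2 + 1/2
Computing step by step:
After adding M[1,1]: 1/2
After adding M[2,2]: -4
After adding M[3,3]: -7/2
Tr(M) = -7/2

-7/2


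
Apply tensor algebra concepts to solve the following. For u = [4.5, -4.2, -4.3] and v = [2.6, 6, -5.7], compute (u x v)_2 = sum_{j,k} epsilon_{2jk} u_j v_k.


(u x v)_2 = sum_{j,k} epsilon_{2jk} u_j v_k. Only permutations of (1,2,3) contribute; the two non-zero terms are:
eps_{213} u_1 v_3 = -1 * 4.5 * -5.7 = 25.65
eps_{231} u_3 v_1 = 1 * -4.3 * 2.6 = -11.18
(u x v)_2 = 14.47

14.47


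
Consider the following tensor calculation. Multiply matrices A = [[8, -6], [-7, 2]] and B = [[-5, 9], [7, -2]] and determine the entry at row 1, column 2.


(AB)_{ij} = sum_k A_{ik} B_{kj}.
For i=1, j=2:
A_{11} * B_{12} = 8 * 9 = 72
A_{12} * B_{22} = -6 * -2 = 12
Sum = 72 + 12 = 84

84


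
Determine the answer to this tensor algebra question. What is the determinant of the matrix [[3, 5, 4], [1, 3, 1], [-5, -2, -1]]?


Expanding along the first row, det(A) = a11*M_11 - a12*M_12 + a13*M_13, where M_1j is the (1,j) minor.
Minor M_11 = 3*-1 - 1*-2 = -1
Minor M_12 = 1*-1 - 1*-5 = 4
Minor M_13 = 1*-2 - 3*-5 = 13
det = 3*(-1) - 5*(4) + 4*(13)
    = -3 - 20 + 52
    = 29

29


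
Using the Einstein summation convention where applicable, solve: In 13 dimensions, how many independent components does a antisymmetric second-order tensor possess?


A antisymmetric rank-2 tensor in d dimensions has d(d-1)/2 independent components.
d = 13
d(d-1)/2 = 13 * 12 / 2 = 156 / 2 = 78

78


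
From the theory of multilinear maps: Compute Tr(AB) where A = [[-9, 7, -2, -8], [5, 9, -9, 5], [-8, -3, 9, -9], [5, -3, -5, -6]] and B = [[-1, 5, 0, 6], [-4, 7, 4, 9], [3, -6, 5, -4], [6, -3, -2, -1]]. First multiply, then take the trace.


Tr(AB) = sum_i (AB)_{ii} where (AB)_{ii} = sum_k A_{ik} B_{ki}.
(AB)_{11} = -9*-1 + 7*-4 + -2*3 + -8*6 = -73
(AB)_{22} = 5*5 + 9*7 + -9*-6 + 5*-3 = 127
(AB)_{33} = -8*0 + -3*4 + 9*5 + -9*-2 = 51
(AB)_{44} = 5*6 + -3*9 + -5*-4 + -6*-1 = 29
Tr(AB) = -73 + 127 + 51 + 29 = 134

134


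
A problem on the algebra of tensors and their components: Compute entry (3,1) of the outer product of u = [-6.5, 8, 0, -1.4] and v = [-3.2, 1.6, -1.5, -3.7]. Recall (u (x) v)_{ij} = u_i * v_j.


The outer product entry T_{ij} = u_i * v_j.
We need i=3, j=1.
u_3 = 0, v_1 = -3.2
T_{3,1} = 0 * -3.2 = 0

0


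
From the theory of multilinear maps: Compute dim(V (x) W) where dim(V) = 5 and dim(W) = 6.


The dimension of a tensor product is the product of dimensions.
dim(V) = 5, dim(W) = 6
dim(V (x) W) = 5 * 6 = 30

30


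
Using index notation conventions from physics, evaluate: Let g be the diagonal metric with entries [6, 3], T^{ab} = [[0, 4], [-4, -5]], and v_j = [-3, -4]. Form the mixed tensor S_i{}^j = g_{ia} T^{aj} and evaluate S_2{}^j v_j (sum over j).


Step 1: lower the first index. For a diagonal metric, g_{ia} T^{aj} = g_{ii} T^{ij} (no sum on i).
g_{22} = 3
S_2{}^1 = 3 * T^{21} = 3 * -4 = -12
S_2{}^2 = 3 * T^{22} = 3 * -5 = -15
Step 2: contract S_2{}^j with v_j.
S_2{}^1 * v_1 = -12 * -3 = 36
S_2{}^2 * v_2 = -15 * -4 = 60
Result = 36 + 60 = 96

96


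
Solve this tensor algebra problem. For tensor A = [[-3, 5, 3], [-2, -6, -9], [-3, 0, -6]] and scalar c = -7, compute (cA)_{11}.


Scalar multiplication: (cA)_{ij} = c * A_{ij}.
c = -7
A_{11} = -3
(cA)_{11} = -7 * -3 = 21

21


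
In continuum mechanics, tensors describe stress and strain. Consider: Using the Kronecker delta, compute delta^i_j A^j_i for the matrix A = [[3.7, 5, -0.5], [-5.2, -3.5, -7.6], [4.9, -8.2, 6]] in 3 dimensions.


The contraction (trace) of a rank-2 tensor is the sum of its diagonal elements.
Diagonal entries: A[1,1] = 3.7, A[2,2] = -3.5, A[3,3] = 6
Tr(A) = 3.7 + -3.5 + 6 = 6.2

6.2


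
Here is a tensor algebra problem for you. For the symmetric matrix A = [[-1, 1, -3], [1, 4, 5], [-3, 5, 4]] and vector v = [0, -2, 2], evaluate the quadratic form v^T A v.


First compute Av:
(Av)_1 = -1*0 + 1*-2 + -3*2 = -8
(Av)_2 = 1*0 + 4*-2 + 5*2 = 2
(Av)_3 = -3*0 + 5*-2 + 4*2 = -2
Av = [-8, 2, -2]
Then v^T (Av) = 0*-8 + -2*2 + 2*-2
= 0 + -4 + -4 = -8

-8


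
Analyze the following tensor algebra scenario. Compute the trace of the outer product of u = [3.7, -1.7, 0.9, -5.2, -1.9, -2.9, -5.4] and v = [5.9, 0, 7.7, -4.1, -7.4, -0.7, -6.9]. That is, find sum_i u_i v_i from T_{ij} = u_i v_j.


The outer product gives T_{ij} = u_i v_j.
The trace (contraction) is Tr(T) = sum_i T_{ii} = sum_i u_i v_i.
Diagonal entries:
T_{11} = u_1 * v_1 = 3.7 * 5.9 = 21.83
T_{22} = u_2 * v_2 = -1.7 * 0 = 0
T_{33} = u_3 * v_3 = 0.9 * 7.7 = 6.93
T_{44} = u_4 * v_4 = -5.2 * -4.1 = 21.32
T_{55} = u_5 * v_5 = -1.9 * -7.4 = 14.06
T_{66} = u_6 * v_6 = -2.9 * -0.7 = 2.03
T_{77} = u_7 * v_7 = -5.4 * -6.9 = 37.26
Tr(T) = 21.83 + 0 + 6.93 + 21.32 + 14.06 + 2.03 + 37.26 = 103.43

103.43


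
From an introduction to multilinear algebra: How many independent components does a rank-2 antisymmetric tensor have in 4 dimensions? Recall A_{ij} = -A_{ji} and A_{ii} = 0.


An antisymmetric rank-2 tensor satisfies A_{ij} = -A_{ji}, so diagonal entries are zero.
The independent components are the upper-triangular entries: C(n, 2) = n(n-1)/2.
n = 4
C(4, 2) = 4 * 3 / 2 = 12 / 2 = 6

6


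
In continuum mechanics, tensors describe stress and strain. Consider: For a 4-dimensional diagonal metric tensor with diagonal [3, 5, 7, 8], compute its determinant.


For a diagonal metric, the determinant is the product of diagonal entries.
Diagonal entries: 3, 5, 7, 8
det(g) = 3 * 5 * 7 * 8 = 840

840


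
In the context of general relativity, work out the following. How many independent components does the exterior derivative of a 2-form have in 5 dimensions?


The exterior derivative of a p-form is a (p+1)-form.
Its number of independent components is C(n, p+1).
n = 5, p+1 = 3
C(5, 3) = 10

10


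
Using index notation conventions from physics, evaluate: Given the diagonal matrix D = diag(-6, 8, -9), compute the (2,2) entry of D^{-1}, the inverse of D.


For a diagonal matrix, the inverse has entries (D^{-1})_{ii} = 1/d_{ii}.
The diagonal entries are: d_{11} = -6, d_{22} = 8, d_{33} = -9
We need (D^{-1})_{22} = 1/d_{22} = 1/8 = 1/8

1/8


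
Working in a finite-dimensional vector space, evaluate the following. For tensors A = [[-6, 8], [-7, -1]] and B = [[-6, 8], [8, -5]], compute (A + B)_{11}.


Tensor addition is component-wise: (A + B)_{ij} = A_{ij} + B_{ij}.
A_{11} = -6
B_{11} = -6
(A + B)_{11} = -6 + -6 = -12

-12


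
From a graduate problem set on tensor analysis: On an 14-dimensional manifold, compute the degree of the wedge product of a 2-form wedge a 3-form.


The degree of a wedge product is the sum of the degrees of the individual forms.
Degrees: 2, 3
Total degree = 2 + 3 = 5

5


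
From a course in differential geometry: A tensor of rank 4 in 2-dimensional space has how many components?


The number of components of a rank-r tensor in d dimensions is d^r.
Here d = 2 and r = 4.
2^4 = 16

16


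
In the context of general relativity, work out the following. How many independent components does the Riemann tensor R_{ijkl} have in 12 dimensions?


The Riemann tensor in d dimensions has d^2(d^2 - 1)/12 independent components.
d = 12, so d^2 = 144
d^2 - 1 = 143
d^2(d^2 - 1) = 144 * 143 = 20592
Divide by 12: 20592 / 12 = 1716

1716


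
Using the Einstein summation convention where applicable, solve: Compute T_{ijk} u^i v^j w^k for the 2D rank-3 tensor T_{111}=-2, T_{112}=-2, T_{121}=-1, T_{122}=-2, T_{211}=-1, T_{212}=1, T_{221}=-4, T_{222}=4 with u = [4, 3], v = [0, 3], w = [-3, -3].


S = sum over i,j,k of T_{ijk} u_i v_j w_k. Expanding all 8 terms:
T_{111}*u_1*v_1*w_1 = -2*4*0*-3 = 0  (running total: 0)
T_{112}*u_1*v_1*w_2 = -2*4*0*-3 = 0  (running total: 0)
T_{121}*u_1*v_2*w_1 = -1*4*3*-3 = 36  (running total: 36)
T_{122}*u_1*v_2*w_2 = -2*4*3*-3 = 72  (running total: 108)
T_{211}*u_2*v_1*w_1 = -1*3*0*-3 = 0  (running total: 108)
T_{212}*u_2*v_1*w_2 = 1*3*0*-3 = 0  (running total: 108)
T_{221}*u_2*v_2*w_1 = -4*3*3*-3 = 108  (running total: 216)
T_{222}*u_2*v_2*w_2 = 4*3*3*-3 = -108  (running total: 108)
S = 108

108


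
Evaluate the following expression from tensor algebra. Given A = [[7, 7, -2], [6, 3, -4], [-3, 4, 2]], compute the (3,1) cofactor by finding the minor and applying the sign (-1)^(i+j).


To find cofactor C_{31}, delete row 3 and column 1.
The resulting 2x2 submatrix is: [[7, -2], [3, -4]]
Minor M_{31} = 7*-4 - -2*3
  = -28 - -6 = -22
Sign = (-1)^(3+1) = (-1)^4 = 1
Cofactor C_{31} = 1 * -22 = -22

-22


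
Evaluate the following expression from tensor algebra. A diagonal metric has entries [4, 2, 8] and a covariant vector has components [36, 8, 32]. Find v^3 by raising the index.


To raise an index with a diagonal metric: v^i = v_i / g_{ii}.
For index 3: v_3 = 32, g_{33} = 8
v^3 = 32 / 8 = 4

4


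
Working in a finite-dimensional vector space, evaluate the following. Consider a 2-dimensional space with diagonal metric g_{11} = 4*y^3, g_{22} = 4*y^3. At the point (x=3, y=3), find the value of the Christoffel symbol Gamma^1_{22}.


For a diagonal metric, Gamma^k_{ij} = (1/2) g^{kk} (dg_{ik}/dx_j + dg_{jk}/dx_i - dg_{ij}/dx_k).
The metric is diagonal, so g_{ab} = 0 for a != b.
At the given point: g_{11} = 108, g_{22} = 108
g^{11} = 1/108
dg_{21}/dx_2 = 0 (off-diagonal)
dg_{21}/dx_2 = 0 (off-diagonal)
dg_{22}/dx_1 = dg_{22}/dx_1 = 0
Numerator = 0 + 0 - 0 = 0
Gamma^1_{22} = 0 / (2 * 108) = 0

0


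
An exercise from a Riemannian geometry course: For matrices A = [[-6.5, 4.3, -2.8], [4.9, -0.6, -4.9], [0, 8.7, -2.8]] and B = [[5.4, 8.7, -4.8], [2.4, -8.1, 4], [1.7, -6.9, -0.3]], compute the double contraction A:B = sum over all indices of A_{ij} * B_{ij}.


A:B = sum over all i,j of A_{ij} * B_{ij}.
Row 1: -6.5*5.4=-35.1, 4.3*8.7=37.41, -2.8*-4.8=13.44 => row sum = 15.75
Row 2: 4.9*2.4=11.76, -0.6*-8.1=4.86, -4.9*4=-19.6 => row sum = -2.98
Row 3: 0*1.7=0, 8.7*-6.9=-60.03, -2.8*-0.3=0.84 => row sum = -59.19
Total = 15.75 + -2.98 + -59.19 = -46.42

-46.42


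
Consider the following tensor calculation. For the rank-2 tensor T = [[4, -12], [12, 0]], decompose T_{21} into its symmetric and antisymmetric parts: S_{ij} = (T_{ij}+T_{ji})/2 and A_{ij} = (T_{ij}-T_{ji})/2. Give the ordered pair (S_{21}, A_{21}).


T_{21} = 12
T_{12} = -12
S_{21} = (12 + -12)/2 = 0/2 = 0
A_{21} = (12 - -12)/2 = 24/2 = 12
Check: S + A = 0 + 12 = 12 = T_{21}.

(0, 12)


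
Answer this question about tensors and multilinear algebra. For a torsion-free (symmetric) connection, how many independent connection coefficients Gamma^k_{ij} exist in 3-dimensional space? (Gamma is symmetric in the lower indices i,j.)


Christoffel symbols Gamma^k_{ij} are symmetric in i,j, so there are d * d(d+1)/2 independent symbols.
d = 3
d(d+1)/2 = 3 * 4 / 2 = 6
Total = 3 * 6 = 18

18


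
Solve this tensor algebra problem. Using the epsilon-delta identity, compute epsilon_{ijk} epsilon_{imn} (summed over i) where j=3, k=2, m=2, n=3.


Using the identity: epsilon_{ijk} epsilon_{imn} = delta_{jm} delta_{kn} - delta_{jn} delta_{km}.
delta_{32} = 0
delta_{23} = 0
delta_{33} = 1
delta_{22} = 1
Result = 0 * 0 - 1 * 1 = 0 - 1 = -1

-1


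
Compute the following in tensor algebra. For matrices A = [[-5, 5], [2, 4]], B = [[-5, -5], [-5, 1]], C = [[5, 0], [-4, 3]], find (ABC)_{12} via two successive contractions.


(ABC)_{12} = sum_m (AB)_{1m} C_{m2}. First compute row 1 of AB.
(AB)_{11} = -5*-5 + 5*-5 = 0
(AB)_{12} = -5*-5 + 5*1 = 30
Now contract with column 2 of C:
(AB)_{11} * C_{12} = 0 * 0 = 0
(AB)_{12} * C_{22} = 30 * 3 = 90
(ABC)_{12} = 0 + 90 = 90

90


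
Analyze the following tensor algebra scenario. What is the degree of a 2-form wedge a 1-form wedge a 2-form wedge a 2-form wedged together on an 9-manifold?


The degree of a wedge product is the sum of the degrees of the individual forms.
Degrees: 2, 1, 2, 2
Total degree = 2 + 1 + 2 + 2 = 7

7


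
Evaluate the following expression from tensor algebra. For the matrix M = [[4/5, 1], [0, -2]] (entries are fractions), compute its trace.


The trace is the sum of diagonal entries.
Diagonal: M[1,1] = 4/5, M[2,2] = -2
Tr(M) = 4/5 + -2
Computing step by step:
After adding M[1,1]: 4/5
After adding M[2,2]: -6/5
Tr(M) = -6/5

-6/5


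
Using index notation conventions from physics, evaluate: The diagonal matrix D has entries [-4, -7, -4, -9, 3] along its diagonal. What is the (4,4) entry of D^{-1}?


For a diagonal matrix, the inverse has entries (D^{-1})_{ii} = 1/d_{ii}.
The diagonal entries are: d_{11} = -4, d_{22} = -7, d_{33} = -4, d_{44} = -9, d_{55} = 3
We need (D^{-1})_{44} = 1/d_{44} = 1/-9 = -1/9

-1/9


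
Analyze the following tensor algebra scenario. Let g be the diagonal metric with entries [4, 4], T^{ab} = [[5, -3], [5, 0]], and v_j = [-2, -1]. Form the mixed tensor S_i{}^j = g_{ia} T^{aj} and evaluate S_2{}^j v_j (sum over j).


Step 1: lower the first index. For a diagonal metric, g_{ia} T^{aj} = g_{ii} T^{ij} (no sum on i).
g_{22} = 4
S_2{}^1 = 4 * T^{21} = 4 * 5 = 20
S_2{}^2 = 4 * T^{22} = 4 * 0 = 0
Step 2: contract S_2{}^j with v_j.
S_2{}^1 * v_1 = 20 * -2 = -40
S_2{}^2 * v_2 = 0 * -1 = 0
Result = -40 + 0 = -40

-40


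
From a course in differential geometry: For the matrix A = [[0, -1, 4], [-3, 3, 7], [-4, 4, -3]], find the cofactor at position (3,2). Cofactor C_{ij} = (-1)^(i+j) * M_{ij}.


To find cofactor C_{32}, delete row 3 and column 2.
The resulting 2x2 submatrix is: [[0, 4], [-3, 7]]
Minor M_{32} = 0*7 - 4*-3
  = 0 - -12 = 12
Sign = (-1)^(3+2) = (-1)^5 = -1
Cofactor C_{32} = -1 * 12 = -12

-12


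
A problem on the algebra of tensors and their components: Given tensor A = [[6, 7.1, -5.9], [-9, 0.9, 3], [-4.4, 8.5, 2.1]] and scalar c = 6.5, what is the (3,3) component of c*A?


Scalar multiplication: (cA)_{ij} = c * A_{ij}.
c = 6.5
A_{33} = 2.1
(cA)_{33} = 6.5 * 2.1 = 13.65

13.65


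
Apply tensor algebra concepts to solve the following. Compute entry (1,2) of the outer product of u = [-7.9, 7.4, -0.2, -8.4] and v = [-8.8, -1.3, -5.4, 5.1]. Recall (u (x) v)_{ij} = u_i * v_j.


The outer product entry T_{ij} = u_i * v_j.
We need i=1, j=2.
u_1 = -7.9, v_2 = -1.3
T_{1,2} = -7.9 * -1.3 = 10.27

10.27


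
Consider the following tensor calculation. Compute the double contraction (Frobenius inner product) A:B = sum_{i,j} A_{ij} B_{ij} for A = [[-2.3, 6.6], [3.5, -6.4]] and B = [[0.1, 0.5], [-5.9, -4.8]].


A:B = sum over all i,j of A_{ij} * B_{ij}.
Row 1: -2.3*0.1=-0.23, 6.6*0.5=3.3 => row sum = 3.07
Row 2: 3.5*-5.9=-20.65, -6.4*-4.8=30.72 => row sum = 10.07
Total = 3.07 + 10.07 = 13.14

13.14


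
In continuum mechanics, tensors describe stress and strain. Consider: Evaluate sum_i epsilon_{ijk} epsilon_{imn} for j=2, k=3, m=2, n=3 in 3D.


Using the identity: epsilon_{ijk} epsilon_{imn} = delta_{jm} delta_{kn} - delta_{jn} delta_{km}.
delta_{22} = 1
delta_{33} = 1
delta_{23} = 0
delta_{32} = 0
Result = 1 * 1 - 0 * 0 = 1 - 0 = 1

1


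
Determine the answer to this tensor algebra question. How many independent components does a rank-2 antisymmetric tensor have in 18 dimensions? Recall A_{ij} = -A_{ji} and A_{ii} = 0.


An antisymmetric rank-2 tensor satisfies A_{ij} = -A_{ji}, so diagonal entries are zero.
The independent components are the upper-triangular entries: C(n, 2) = n(n-1)/2.
n = 18
C(18, 2) = 18 * 17 / 2 = 306 / 2 = 153

153


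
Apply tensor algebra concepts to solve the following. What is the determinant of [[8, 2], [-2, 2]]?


For a 2x2 matrix [[a, b], [c, d]], det = a*d - b*c.
a = 8, b = 2, c = -2, d = 2
a*d = 8 * 2 = 16
b*c = 2 * -2 = -4
det = 16 - -4 = 20

20


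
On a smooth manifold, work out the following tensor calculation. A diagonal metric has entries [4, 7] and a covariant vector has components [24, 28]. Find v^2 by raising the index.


To raise an index with a diagonal metric: v^i = v_i / g_{ii}.
For index 2: v_2 = 28, g_{22} = 7
v^2 = 28 / 7 = 4

4


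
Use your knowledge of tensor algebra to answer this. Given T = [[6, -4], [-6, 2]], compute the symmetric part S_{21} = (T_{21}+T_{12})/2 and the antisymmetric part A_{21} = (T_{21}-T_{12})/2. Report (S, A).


T_{21} = -6
T_{12} = -4
S_{21} = (-6 + -4)/2 = -10/2 = -5
A_{21} = (-6 - -4)/2 = -2/2 = -1
Check: S + A = -5 + -1 = -6 = T_{21}.

(-5, -1)


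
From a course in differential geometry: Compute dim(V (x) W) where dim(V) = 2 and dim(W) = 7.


The dimension of a tensor product is the product of dimensions.
dim(V) = 2, dim(W) = 7
dim(V (x) W) = 2 * 7 = 14

14


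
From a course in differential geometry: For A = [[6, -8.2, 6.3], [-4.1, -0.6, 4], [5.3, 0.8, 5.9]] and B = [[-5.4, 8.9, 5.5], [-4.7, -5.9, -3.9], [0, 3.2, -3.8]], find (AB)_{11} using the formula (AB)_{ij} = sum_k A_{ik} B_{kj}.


(AB)_{ij} = sum_k A_{ik} B_{kj}.
For i=1, j=1:
A_{11} * B_{11} = 6 * -5.4 = -32.4
A_{12} * B_{21} = -8.2 * -4.7 = 38.54
A_{13} * B_{31} = 6.3 * 0 = 0
Sum = -32.4 + 38.54 + 0 = 6.14

6.14


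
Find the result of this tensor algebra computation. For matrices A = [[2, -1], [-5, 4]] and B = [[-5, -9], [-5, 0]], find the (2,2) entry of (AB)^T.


(AB)^T_{ij} = (AB)_{ji} = sum_k A_{jk} B_{ki}.
For i=2, j=2 we need (AB)_{22}:
A_{21} * B_{12} = -5 * -9 = 45
A_{22} * B_{22} = 4 * 0 = 0
Sum = 45 + 0 = 45

45


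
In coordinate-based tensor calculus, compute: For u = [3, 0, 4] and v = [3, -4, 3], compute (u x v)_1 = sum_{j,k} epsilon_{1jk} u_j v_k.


(u x v)_1 = sum_{j,k} epsilon_{1jk} u_j v_k. Only permutations of (1,2,3) contribute; the two non-zero terms are:
eps_{123} u_2 v_3 = 1 * 0 * 3 = 0
eps_{132} u_3 v_2 = -1 * 4 * -4 = 16
(u x v)_1 = 16

16


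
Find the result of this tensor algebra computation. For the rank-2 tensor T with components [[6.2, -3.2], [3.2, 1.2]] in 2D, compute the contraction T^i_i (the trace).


The contraction (trace) of a rank-2 tensor is the sum of its diagonal elements.
Diagonal entries: A[1,1] = 6.2, A[2,2] = 1.2
Tr(A) = 6.2 + 1.2 = 7.4

7.4


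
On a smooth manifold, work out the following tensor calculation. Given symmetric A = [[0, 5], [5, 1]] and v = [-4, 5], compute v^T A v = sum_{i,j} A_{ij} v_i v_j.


First compute Av:
(Av)_1 = 0*-4 + 5*5 = 25
(Av)_2 = 5*-4 + 1*5 = -15
Av = [25, -15]
Then v^T (Av) = -4*25 + 5*-15
= -100 + -75 = -175

-175


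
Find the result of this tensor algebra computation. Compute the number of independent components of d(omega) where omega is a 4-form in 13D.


The exterior derivative of a p-form is a (p+1)-form.
Its number of independent components is C(n, p+1).
n = 13, p+1 = 5
C(13, 5) = 1287

1287


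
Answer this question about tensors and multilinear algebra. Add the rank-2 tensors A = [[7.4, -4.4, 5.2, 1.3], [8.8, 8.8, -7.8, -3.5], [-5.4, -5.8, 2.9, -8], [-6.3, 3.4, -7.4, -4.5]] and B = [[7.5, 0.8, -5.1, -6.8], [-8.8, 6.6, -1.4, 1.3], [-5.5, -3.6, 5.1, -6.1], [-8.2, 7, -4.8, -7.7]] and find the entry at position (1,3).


Tensor addition is component-wise: (A + B)_{ij} = A_{ij} + B_{ij}.
A_{13} = 5.2
B_{13} = -5.1
(A + B)_{13} = 5.2 + -5.1 = 0.1

0.1


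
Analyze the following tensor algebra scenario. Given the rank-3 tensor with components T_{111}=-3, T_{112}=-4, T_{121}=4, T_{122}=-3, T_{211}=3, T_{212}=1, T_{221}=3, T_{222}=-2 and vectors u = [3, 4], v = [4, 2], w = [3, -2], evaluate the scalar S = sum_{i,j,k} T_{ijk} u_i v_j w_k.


S = sum over i,j,k of T_{ijk} u_i v_j w_k. Expanding all 8 terms:
T_{111}*u_1*v_1*w_1 = -3*3*4*3 = -108  (running total: -108)
T_{112}*u_1*v_1*w_2 = -4*3*4*-2 = 96  (running total: -12)
T_{121}*u_1*v_2*w_1 = 4*3*2*3 = 72  (running total: 60)
T_{122}*u_1*v_2*w_2 = -3*3*2*-2 = 36  (running total: 96)
T_{211}*u_2*v_1*w_1 = 3*4*4*3 = 144  (running total: 240)
T_{212}*u_2*v_1*w_2 = 1*4*4*-2 = -32  (running total: 208)
T_{221}*u_2*v_2*w_1 = 3*4*2*3 = 72  (running total: 280)
T_{222}*u_2*v_2*w_2 = -2*4*2*-2 = 32  (running total: 312)
S = 312

312


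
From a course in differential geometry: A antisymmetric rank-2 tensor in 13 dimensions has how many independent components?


A antisymmetric rank-2 tensor in d dimensions has d(d-1)/2 independent components.
d = 13
d(d-1)/2 = 13 * 12 / 2 = 156 / 2 = 78

78


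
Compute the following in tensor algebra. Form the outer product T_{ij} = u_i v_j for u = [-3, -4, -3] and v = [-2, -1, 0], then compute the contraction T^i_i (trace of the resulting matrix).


The outer product gives T_{ij} = u_i v_j.
The trace (contraction) is Tr(T) = sum_i T_{ii} = sum_i u_i v_i.
Diagonal entries:
T_{11} = u_1 * v_1 = -3 * -2 = 6
T_{22} = u_2 * v_2 = -4 * -1 = 4
T_{33} = u_3 * v_3 = -3 * 0 = 0
Tr(T) = 6 + 4 + 0 = 10

10


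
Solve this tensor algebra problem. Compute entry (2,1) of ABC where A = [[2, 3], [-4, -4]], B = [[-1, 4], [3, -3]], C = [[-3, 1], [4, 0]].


(ABC)_{21} = sum_m (AB)_{2m} C_{m1}. First compute row 2 of AB.
(AB)_{21} = -4*-1 + -4*3 = -8
(AB)_{22} = -4*4 + -4*-3 = -4
Now contract with column 1 of C:
(AB)_{21} * C_{11} = -8 * -3 = 24
(AB)_{22} * C_{21} = -4 * 4 = -16
(ABC)_{21} = 24 + -16 = 8

8


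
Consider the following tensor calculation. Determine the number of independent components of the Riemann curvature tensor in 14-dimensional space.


The Riemann tensor in d dimensions has d^2(d^2 - 1)/12 independent components.
d = 14, so d^2 = 196
d^2 - 1 = 195
d^2(d^2 - 1) = 196 * 195 = 38220
Divide by 12: 38220 / 12 = 3185

3185


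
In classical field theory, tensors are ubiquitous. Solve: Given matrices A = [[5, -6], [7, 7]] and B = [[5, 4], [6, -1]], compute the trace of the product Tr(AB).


Tr(AB) = sum_i (AB)_{ii} where (AB)_{ii} = sum_k A_{ik} B_{ki}.
(AB)_{11} = 5*5 + -6*6 = -11
(AB)_{22} = 7*4 + 7*-1 = 21
Tr(AB) = -11 + 21 = 10

10


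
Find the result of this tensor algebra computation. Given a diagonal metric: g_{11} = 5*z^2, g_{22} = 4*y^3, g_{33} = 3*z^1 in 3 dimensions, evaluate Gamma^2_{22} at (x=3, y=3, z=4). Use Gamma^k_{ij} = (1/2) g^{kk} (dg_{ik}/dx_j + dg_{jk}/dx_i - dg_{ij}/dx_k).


For a diagonal metric, Gamma^k_{ij} = (1/2) g^{kk} (dg_{ik}/dx_j + dg_{jk}/dx_i - dg_{ij}/dx_k).
The metric is diagonal, so g_{ab} = 0 for a != b.
At the given point: g_{11} = 80, g_{22} = 108, g_{33} = 12
g^{22} = 1/108
dg_{22}/dx_2 = dg_{22}/dx_2 = 108
dg_{22}/dx_2 = dg_{22}/dx_2 = 108
dg_{22}/dx_2 = dg_{22}/dx_2 = 108
Numerator = 108 + 108 - 108 = 108
Gamma^2_{22} = 108 / (2 * 108) = 1/2

1/2


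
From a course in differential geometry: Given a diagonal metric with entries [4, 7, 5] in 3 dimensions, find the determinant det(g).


For a diagonal metric, the determinant is the product of diagonal entries.
Diagonal entries: 4, 7, 5
det(g) = 4 * 7 * 5 = 140

140


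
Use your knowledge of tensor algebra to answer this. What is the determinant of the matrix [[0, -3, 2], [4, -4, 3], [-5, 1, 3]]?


Expanding along the first row, det(A) = a11*M_11 - a12*M_12 + a13*M_13, where M_1j is the (1,j) minor.
Minor M_11 = -4*3 - 3*1 = -15
Minor M_12 = 4*3 - 3*-5 = 27
Minor M_13 = 4*1 - -4*-5 = -16
det = 0*(-15) - -3*(27) + 2*(-16)
    = 0 - -81 + -32
    = 49

49


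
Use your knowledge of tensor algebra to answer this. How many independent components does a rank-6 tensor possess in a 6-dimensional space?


The number of components of a rank-r tensor in d dimensions is d^r.
Here d = 6 and r = 6.
6^6 = 46656

46656


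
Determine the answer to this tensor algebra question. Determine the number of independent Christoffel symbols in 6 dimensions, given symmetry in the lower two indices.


Christoffel symbols Gamma^k_{ij} are symmetric in i,j, so there are d * d(d+1)/2 independent symbols.
d = 6
d(d+1)/2 = 6 * 7 / 2 = 21
Total = 6 * 21 = 126

126


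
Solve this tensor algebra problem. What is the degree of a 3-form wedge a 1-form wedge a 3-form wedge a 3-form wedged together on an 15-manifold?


The degree of a wedge product is the sum of the degrees of the individual forms.
Degrees: 3, 1, 3, 3
Total degree = 3 + 1 + 3 + 3 = 10

10


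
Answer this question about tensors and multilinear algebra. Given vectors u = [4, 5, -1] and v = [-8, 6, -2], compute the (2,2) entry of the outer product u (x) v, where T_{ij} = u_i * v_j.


The outer product entry T_{ij} = u_i * v_j.
We need i=2, j=2.
u_2 = 5, v_2 = 6
T_{2,2} = 5 * 6 = 30

30


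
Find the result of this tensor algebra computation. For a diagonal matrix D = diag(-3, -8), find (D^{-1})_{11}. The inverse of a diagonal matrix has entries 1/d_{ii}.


For a diagonal matrix, the inverse has entries (D^{-1})_{ii} = 1/d_{ii}.
The diagonal entries are: d_{11} = -3, d_{22} = -8
We need (D^{-1})_{11} = 1/d_{11} = 1/-3 = -1/3

-1/3


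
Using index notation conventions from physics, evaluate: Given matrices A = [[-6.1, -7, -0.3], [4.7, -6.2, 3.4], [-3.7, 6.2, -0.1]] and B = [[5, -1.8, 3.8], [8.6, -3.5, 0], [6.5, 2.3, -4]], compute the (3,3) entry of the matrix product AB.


(AB)_{ij} = sum_k A_{ik} B_{kj}.
For i=3, j=3:
A_{31} * B_{13} = -3.7 * 3.8 = -14.06
A_{32} * B_{23} = 6.2 * 0 = 0
A_{33} * B_{33} = -0.1 * -4 = 0.4
Sum = -14.06 + 0 + 0.4 = -13.66

-13.66
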